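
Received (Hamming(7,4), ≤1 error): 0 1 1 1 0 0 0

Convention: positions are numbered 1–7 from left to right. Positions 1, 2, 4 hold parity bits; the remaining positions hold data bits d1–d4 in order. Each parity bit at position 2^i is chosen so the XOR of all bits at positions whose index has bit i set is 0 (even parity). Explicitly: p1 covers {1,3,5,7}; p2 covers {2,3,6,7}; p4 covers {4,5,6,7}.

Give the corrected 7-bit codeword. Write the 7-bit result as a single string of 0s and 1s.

0111100

s1 (pos 1,3,5,7): 0⊕1⊕0⊕0 = 1
s2 (pos 2,3,6,7): 1⊕1⊕0⊕0 = 0
s4 (pos 4,5,6,7): 1⊕0⊕0⊕0 = 1
Syndrome s4…s1 = 101 → error at position 5.
Flip position 5: 0111000 → 0111100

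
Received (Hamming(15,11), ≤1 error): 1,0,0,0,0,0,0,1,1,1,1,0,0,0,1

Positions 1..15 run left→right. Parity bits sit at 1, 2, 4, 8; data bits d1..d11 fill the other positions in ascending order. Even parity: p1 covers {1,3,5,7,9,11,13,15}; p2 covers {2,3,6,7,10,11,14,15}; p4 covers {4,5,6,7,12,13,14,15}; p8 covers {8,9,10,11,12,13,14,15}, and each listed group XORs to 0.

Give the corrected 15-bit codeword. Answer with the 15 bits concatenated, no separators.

100000011110011

s1 (pos 1,3,5,7,9,11,13,15): 1⊕0⊕0⊕0⊕1⊕1⊕0⊕1 = 0
s2 (pos 2,3,6,7,10,11,14,15): 0⊕0⊕0⊕0⊕1⊕1⊕0⊕1 = 1
s4 (pos 4,5,6,7,12,13,14,15): 0⊕0⊕0⊕0⊕0⊕0⊕0⊕1 = 1
s8 (pos 8,9,10,11,12,13,14,15): 1⊕1⊕1⊕1⊕0⊕0⊕0⊕1 = 1
Syndrome s8…s1 = 1110 → error at position 14.
Flip position 14: 100000011110001 → 100000011110011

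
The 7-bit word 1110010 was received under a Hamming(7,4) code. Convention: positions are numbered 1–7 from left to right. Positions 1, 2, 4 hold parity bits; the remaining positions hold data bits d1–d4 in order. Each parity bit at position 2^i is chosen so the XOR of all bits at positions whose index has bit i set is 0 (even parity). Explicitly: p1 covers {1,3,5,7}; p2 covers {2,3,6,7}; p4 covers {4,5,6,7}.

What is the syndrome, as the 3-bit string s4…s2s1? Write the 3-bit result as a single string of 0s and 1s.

s1 (pos 1,3,5,7): 1⊕1⊕0⊕0 = 0
s2 (pos 2,3,6,7): 1⊕1⊕1⊕0 = 1
s4 (pos 4,5,6,7): 0⊕0⊕1⊕0 = 1
Syndrome s4…s1 = 110 → error at position 6.

110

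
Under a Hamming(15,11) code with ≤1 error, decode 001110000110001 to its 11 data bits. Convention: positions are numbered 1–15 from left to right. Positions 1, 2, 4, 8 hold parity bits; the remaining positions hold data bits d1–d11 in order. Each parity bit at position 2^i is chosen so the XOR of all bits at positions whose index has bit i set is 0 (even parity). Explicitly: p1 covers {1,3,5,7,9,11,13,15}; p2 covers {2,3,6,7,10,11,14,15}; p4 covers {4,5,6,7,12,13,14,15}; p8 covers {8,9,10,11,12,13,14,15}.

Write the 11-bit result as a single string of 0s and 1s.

11000111001

s1 (pos 1,3,5,7,9,11,13,15): 0⊕1⊕1⊕0⊕0⊕1⊕0⊕1 = 0
s2 (pos 2,3,6,7,10,11,14,15): 0⊕1⊕0⊕0⊕1⊕1⊕0⊕1 = 0
s4 (pos 4,5,6,7,12,13,14,15): 1⊕1⊕0⊕0⊕0⊕0⊕0⊕1 = 1
s8 (pos 8,9,10,11,12,13,14,15): 0⊕0⊕1⊕1⊕0⊕0⊕0⊕1 = 1
Syndrome s8…s1 = 1100 → error at position 12.
Flip position 12: 001110000110001 → 001110000111001
Read data bits from positions 3,5,6,7,9,10,11,12,13,14,15: 11000111001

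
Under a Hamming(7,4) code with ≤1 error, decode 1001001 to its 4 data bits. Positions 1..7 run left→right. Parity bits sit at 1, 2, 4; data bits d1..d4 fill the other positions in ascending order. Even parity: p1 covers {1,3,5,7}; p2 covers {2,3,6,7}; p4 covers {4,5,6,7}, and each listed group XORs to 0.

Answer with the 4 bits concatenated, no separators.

0001

s1 (pos 1,3,5,7): 1⊕0⊕0⊕1 = 0
s2 (pos 2,3,6,7): 0⊕0⊕0⊕1 = 1
s4 (pos 4,5,6,7): 1⊕0⊕0⊕1 = 0
Syndrome s4…s1 = 010 → error at position 2.
Flip position 2: 1001001 → 1101001
Read data bits from positions 3,5,6,7: 0001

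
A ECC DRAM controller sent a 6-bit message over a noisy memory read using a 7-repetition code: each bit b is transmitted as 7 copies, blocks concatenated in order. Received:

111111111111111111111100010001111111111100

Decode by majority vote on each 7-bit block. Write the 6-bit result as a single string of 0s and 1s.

Block 1 (1111111): 7 ones → 1
Block 2 (1111111): 7 ones → 1
Block 3 (1111111): 7 ones → 1
Block 4 (1000100): 2 ones → 0
Block 5 (0111111): 6 ones → 1
Block 6 (1111100): 5 ones → 1

111011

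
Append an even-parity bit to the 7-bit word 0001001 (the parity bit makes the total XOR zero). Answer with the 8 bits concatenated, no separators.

00010010

XOR of the 7 data bits: 0⊕0⊕0⊕1⊕0⊕0⊕1 = 0
Parity bit = 0 (so all 8 bits XOR to 0).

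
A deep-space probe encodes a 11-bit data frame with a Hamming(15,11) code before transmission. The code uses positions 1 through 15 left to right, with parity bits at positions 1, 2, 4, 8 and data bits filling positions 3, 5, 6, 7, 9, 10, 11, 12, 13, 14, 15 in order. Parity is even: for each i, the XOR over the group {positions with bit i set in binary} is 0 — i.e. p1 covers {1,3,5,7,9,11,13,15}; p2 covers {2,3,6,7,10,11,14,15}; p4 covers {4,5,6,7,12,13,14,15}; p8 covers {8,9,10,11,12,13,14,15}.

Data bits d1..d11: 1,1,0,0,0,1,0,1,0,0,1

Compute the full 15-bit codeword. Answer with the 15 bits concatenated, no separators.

Place data at non-parity positions: p1 p2 1 p4 1 0 0 p8 0 1 0 1 0 0 1
p1 (pos 1,3,5,7,9,11,13,15): XOR of data positions = 1⊕1⊕0⊕0⊕0⊕0⊕1 = 1
p2 (pos 2,3,6,7,10,11,14,15): XOR of data positions = 1⊕0⊕0⊕1⊕0⊕0⊕1 = 1
p4 (pos 4,5,6,7,12,13,14,15): XOR of data positions = 1⊕0⊕0⊕1⊕0⊕0⊕1 = 1
p8 (pos 8,9,10,11,12,13,14,15): XOR of data positions = 0⊕1⊕0⊕1⊕0⊕0⊕1 = 1
Codeword: 111110010101001

111110010101001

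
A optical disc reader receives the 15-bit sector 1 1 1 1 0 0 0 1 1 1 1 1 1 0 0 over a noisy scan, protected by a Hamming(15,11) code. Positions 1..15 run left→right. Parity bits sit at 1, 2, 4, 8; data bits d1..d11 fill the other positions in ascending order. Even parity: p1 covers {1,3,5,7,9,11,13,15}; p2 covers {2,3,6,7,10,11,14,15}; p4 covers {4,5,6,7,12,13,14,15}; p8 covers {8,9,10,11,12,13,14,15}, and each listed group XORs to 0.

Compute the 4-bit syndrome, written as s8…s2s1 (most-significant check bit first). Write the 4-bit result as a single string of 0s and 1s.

s1 (pos 1,3,5,7,9,11,13,15): 1⊕1⊕0⊕0⊕1⊕1⊕1⊕0 = 1
s2 (pos 2,3,6,7,10,11,14,15): 1⊕1⊕0⊕0⊕1⊕1⊕0⊕0 = 0
s4 (pos 4,5,6,7,12,13,14,15): 1⊕0⊕0⊕0⊕1⊕1⊕0⊕0 = 1
s8 (pos 8,9,10,11,12,13,14,15): 1⊕1⊕1⊕1⊕1⊕1⊕0⊕0 = 0
Syndrome s8…s1 = 0101 → error at position 5.

0101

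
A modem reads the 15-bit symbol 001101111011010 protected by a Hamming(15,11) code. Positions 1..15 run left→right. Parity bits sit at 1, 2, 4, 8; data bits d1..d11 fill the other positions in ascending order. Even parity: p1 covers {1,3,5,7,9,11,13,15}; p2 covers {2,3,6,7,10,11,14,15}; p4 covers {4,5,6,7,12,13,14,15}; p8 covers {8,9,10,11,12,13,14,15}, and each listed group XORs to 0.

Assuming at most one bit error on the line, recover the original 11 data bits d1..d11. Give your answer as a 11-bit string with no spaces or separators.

10111011000

s1 (pos 1,3,5,7,9,11,13,15): 0⊕1⊕0⊕1⊕1⊕1⊕0⊕0 = 0
s2 (pos 2,3,6,7,10,11,14,15): 0⊕1⊕1⊕1⊕0⊕1⊕1⊕0 = 1
s4 (pos 4,5,6,7,12,13,14,15): 1⊕0⊕1⊕1⊕1⊕0⊕1⊕0 = 1
s8 (pos 8,9,10,11,12,13,14,15): 1⊕1⊕0⊕1⊕1⊕0⊕1⊕0 = 1
Syndrome s8…s1 = 1110 → error at position 14.
Flip position 14: 001101111011010 → 001101111011000
Read data bits from positions 3,5,6,7,9,10,11,12,13,14,15: 10111011000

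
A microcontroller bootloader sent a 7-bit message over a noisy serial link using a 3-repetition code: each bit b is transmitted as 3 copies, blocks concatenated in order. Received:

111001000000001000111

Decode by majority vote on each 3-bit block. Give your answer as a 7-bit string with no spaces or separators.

1000001

Block 1 (111): 3 ones → 1
Block 2 (001): 1 one → 0
Block 3 (000): 0 ones → 0
Block 4 (000): 0 ones → 0
Block 5 (001): 1 one → 0
Block 6 (000): 0 ones → 0
Block 7 (111): 3 ones → 1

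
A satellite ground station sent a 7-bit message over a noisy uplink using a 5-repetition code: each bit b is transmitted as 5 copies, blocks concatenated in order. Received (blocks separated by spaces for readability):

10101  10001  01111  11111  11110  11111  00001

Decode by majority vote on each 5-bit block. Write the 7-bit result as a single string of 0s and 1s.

1011110

Block 1 (10101): 3 ones → 1
Block 2 (10001): 2 ones → 0
Block 3 (01111): 4 ones → 1
Block 4 (11111): 5 ones → 1
Block 5 (11110): 4 ones → 1
Block 6 (11111): 5 ones → 1
Block 7 (00001): 1 one → 0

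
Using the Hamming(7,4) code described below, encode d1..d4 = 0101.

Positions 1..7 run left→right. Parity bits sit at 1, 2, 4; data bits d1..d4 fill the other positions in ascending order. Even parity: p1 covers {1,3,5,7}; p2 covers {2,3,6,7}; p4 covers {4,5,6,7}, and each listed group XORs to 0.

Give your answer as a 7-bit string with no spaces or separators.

0100101

Place data at non-parity positions: p1 p2 0 p4 1 0 1
p1 (pos 1,3,5,7): XOR of data positions = 0⊕1⊕1 = 0
p2 (pos 2,3,6,7): XOR of data positions = 0⊕0⊕1 = 1
p4 (pos 4,5,6,7): XOR of data positions = 1⊕0⊕1 = 0
Codeword: 0100101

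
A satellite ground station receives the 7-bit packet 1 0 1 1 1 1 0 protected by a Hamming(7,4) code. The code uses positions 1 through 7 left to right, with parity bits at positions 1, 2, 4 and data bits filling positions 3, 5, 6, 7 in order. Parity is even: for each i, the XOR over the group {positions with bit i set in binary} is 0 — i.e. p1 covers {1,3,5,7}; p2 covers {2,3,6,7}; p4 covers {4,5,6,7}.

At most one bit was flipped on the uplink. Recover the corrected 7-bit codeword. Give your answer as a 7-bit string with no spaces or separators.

1011010

s1 (pos 1,3,5,7): 1⊕1⊕1⊕0 = 1
s2 (pos 2,3,6,7): 0⊕1⊕1⊕0 = 0
s4 (pos 4,5,6,7): 1⊕1⊕1⊕0 = 1
Syndrome s4…s1 = 101 → error at position 5.
Flip position 5: 1011110 → 1011010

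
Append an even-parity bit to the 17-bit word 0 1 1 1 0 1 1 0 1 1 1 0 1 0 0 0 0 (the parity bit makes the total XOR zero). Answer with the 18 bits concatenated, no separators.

011101101110100001

XOR of the 17 data bits: 0⊕1⊕1⊕1⊕0⊕1⊕1⊕0⊕1⊕1⊕1⊕0⊕1⊕0⊕0⊕0⊕0 = 1
Parity bit = 1 (so all 18 bits XOR to 0).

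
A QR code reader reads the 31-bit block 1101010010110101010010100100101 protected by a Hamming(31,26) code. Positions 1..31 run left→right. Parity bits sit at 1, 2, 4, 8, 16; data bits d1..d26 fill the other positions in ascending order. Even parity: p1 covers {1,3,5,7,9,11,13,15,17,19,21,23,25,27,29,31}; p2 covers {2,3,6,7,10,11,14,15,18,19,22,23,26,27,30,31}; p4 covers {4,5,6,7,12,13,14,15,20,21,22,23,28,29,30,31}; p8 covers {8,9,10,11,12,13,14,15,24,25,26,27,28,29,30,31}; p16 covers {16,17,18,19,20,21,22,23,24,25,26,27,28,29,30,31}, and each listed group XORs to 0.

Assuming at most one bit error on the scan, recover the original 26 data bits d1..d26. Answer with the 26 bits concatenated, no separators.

s1 (pos 1,3,5,7,9,11,13,15,17,19,21,23,25,27,29,31): 1⊕0⊕0⊕0⊕1⊕1⊕0⊕0⊕0⊕0⊕1⊕1⊕0⊕0⊕1⊕1 = 1
s2 (pos 2,3,6,7,10,11,14,15,18,19,22,23,26,27,30,31): 1⊕0⊕1⊕0⊕0⊕1⊕1⊕0⊕1⊕0⊕0⊕1⊕1⊕0⊕0⊕1 = 0
s4 (pos 4,5,6,7,12,13,14,15,20,21,22,23,28,29,30,31): 1⊕0⊕1⊕0⊕1⊕0⊕1⊕0⊕0⊕1⊕0⊕1⊕0⊕1⊕0⊕1 = 0
s8 (pos 8,9,10,11,12,13,14,15,24,25,26,27,28,29,30,31): 0⊕1⊕0⊕1⊕1⊕0⊕1⊕0⊕0⊕0⊕1⊕0⊕0⊕1⊕0⊕1 = 1
s16 (pos 16,17,18,19,20,21,22,23,24,25,26,27,28,29,30,31): 1⊕0⊕1⊕0⊕0⊕1⊕0⊕1⊕0⊕0⊕1⊕0⊕0⊕1⊕0⊕1 = 1
Syndrome s16…s1 = 11001 → error at position 25.
Flip position 25: 1101010010110101010010100100101 → 1101010010110101010010101100101
Read data bits from positions 3,5,6,7,9,10,11,12,13,14,15,17,18,19,20,21,22,23,24,25,26,27,28,29,30,31: 00101011010010010101100101

00101011010010010101100101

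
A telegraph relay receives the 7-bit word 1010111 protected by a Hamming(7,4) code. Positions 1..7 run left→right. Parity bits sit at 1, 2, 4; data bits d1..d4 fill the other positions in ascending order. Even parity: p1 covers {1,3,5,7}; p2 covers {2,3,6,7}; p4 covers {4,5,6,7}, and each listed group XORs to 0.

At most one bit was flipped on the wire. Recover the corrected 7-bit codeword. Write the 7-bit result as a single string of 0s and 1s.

1010101

s1 (pos 1,3,5,7): 1⊕1⊕1⊕1 = 0
s2 (pos 2,3,6,7): 0⊕1⊕1⊕1 = 1
s4 (pos 4,5,6,7): 0⊕1⊕1⊕1 = 1
Syndrome s4…s1 = 110 → error at position 6.
Flip position 6: 1010111 → 1010101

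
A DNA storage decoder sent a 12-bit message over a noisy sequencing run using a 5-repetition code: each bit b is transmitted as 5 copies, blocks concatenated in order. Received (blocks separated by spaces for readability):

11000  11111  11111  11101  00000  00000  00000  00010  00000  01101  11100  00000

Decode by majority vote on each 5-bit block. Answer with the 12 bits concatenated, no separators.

Block 1 (11000): 2 ones → 0
Block 2 (11111): 5 ones → 1
Block 3 (11111): 5 ones → 1
Block 4 (11101): 4 ones → 1
Block 5 (00000): 0 ones → 0
Block 6 (00000): 0 ones → 0
Block 7 (00000): 0 ones → 0
Block 8 (00010): 1 one → 0
Block 9 (00000): 0 ones → 0
Block 10 (01101): 3 ones → 1
Block 11 (11100): 3 ones → 1
Block 12 (00000): 0 ones → 0

011100000110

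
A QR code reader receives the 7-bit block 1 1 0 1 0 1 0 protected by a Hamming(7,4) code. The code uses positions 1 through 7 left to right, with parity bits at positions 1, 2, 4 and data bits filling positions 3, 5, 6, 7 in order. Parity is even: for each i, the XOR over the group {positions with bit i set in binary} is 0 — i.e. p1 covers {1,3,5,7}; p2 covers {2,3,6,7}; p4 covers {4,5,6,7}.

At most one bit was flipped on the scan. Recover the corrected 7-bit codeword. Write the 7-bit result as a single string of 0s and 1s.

s1 (pos 1,3,5,7): 1⊕0⊕0⊕0 = 1
s2 (pos 2,3,6,7): 1⊕0⊕1⊕0 = 0
s4 (pos 4,5,6,7): 1⊕0⊕1⊕0 = 0
Syndrome s4…s1 = 001 → error at position 1.
Flip position 1: 1101010 → 0101010

0101010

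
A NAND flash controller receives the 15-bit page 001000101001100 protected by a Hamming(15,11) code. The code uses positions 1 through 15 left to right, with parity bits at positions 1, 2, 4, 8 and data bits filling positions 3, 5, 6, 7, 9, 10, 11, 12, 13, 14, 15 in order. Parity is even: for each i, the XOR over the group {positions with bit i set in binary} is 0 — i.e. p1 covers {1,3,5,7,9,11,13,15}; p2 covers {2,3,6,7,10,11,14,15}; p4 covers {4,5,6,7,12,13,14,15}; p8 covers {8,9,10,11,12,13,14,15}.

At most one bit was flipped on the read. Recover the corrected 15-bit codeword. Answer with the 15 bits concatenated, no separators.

001000101000100

s1 (pos 1,3,5,7,9,11,13,15): 0⊕1⊕0⊕1⊕1⊕0⊕1⊕0 = 0
s2 (pos 2,3,6,7,10,11,14,15): 0⊕1⊕0⊕1⊕0⊕0⊕0⊕0 = 0
s4 (pos 4,5,6,7,12,13,14,15): 0⊕0⊕0⊕1⊕1⊕1⊕0⊕0 = 1
s8 (pos 8,9,10,11,12,13,14,15): 0⊕1⊕0⊕0⊕1⊕1⊕0⊕0 = 1
Syndrome s8…s1 = 1100 → error at position 12.
Flip position 12: 001000101001100 → 001000101000100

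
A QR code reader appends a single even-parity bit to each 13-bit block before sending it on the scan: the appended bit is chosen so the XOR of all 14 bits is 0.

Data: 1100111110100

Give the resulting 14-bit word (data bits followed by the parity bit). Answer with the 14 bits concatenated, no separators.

11001111101000

XOR of the 13 data bits: 1⊕1⊕0⊕0⊕1⊕1⊕1⊕1⊕1⊕0⊕1⊕0⊕0 = 0
Parity bit = 0 (so all 14 bits XOR to 0).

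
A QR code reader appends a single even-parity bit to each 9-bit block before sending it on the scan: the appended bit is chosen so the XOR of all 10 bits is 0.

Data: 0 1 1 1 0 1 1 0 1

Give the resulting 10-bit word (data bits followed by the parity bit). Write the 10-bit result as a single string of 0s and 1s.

XOR of the 9 data bits: 0⊕1⊕1⊕1⊕0⊕1⊕1⊕0⊕1 = 0
Parity bit = 0 (so all 10 bits XOR to 0).

0111011010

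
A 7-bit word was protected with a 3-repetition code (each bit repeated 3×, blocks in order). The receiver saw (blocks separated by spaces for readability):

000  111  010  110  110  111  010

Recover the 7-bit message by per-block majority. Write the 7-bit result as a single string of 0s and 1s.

0101110

Block 1 (000): 0 ones → 0
Block 2 (111): 3 ones → 1
Block 3 (010): 1 one → 0
Block 4 (110): 2 ones → 1
Block 5 (110): 2 ones → 1
Block 6 (111): 3 ones → 1
Block 7 (010): 1 one → 0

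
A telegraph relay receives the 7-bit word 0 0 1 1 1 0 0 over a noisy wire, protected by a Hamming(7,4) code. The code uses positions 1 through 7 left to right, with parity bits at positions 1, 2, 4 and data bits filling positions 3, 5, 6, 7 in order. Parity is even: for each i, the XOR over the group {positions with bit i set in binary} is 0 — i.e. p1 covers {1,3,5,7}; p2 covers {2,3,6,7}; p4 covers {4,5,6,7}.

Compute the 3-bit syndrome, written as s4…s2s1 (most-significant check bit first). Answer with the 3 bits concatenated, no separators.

010

s1 (pos 1,3,5,7): 0⊕1⊕1⊕0 = 0
s2 (pos 2,3,6,7): 0⊕1⊕0⊕0 = 1
s4 (pos 4,5,6,7): 1⊕1⊕0⊕0 = 0
Syndrome s4…s1 = 010 → error at position 2.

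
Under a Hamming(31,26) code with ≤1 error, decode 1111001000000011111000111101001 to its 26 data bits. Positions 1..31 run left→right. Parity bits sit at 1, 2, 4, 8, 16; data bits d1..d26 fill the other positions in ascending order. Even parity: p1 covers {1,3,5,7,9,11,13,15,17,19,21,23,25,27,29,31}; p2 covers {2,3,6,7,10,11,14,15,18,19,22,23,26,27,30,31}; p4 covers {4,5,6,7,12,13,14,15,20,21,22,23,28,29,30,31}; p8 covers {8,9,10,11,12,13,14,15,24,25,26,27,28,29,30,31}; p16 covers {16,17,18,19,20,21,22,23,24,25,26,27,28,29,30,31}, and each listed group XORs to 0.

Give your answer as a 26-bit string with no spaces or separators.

00010000001111000111101001

s1 (pos 1,3,5,7,9,11,13,15,17,19,21,23,25,27,29,31): 1⊕1⊕0⊕1⊕0⊕0⊕0⊕1⊕1⊕1⊕0⊕1⊕1⊕0⊕0⊕1 = 1
s2 (pos 2,3,6,7,10,11,14,15,18,19,22,23,26,27,30,31): 1⊕1⊕0⊕1⊕0⊕0⊕0⊕1⊕1⊕1⊕0⊕1⊕1⊕0⊕0⊕1 = 1
s4 (pos 4,5,6,7,12,13,14,15,20,21,22,23,28,29,30,31): 1⊕0⊕0⊕1⊕0⊕0⊕0⊕1⊕0⊕0⊕0⊕1⊕1⊕0⊕0⊕1 = 0
s8 (pos 8,9,10,11,12,13,14,15,24,25,26,27,28,29,30,31): 0⊕0⊕0⊕0⊕0⊕0⊕0⊕1⊕1⊕1⊕1⊕0⊕1⊕0⊕0⊕1 = 0
s16 (pos 16,17,18,19,20,21,22,23,24,25,26,27,28,29,30,31): 1⊕1⊕1⊕1⊕0⊕0⊕0⊕1⊕1⊕1⊕1⊕0⊕1⊕0⊕0⊕1 = 0
Syndrome s16…s1 = 00011 → error at position 3.
Flip position 3: 1111001000000011111000111101001 → 1101001000000011111000111101001
Read data bits from positions 3,5,6,7,9,10,11,12,13,14,15,17,18,19,20,21,22,23,24,25,26,27,28,29,30,31: 00010000001111000111101001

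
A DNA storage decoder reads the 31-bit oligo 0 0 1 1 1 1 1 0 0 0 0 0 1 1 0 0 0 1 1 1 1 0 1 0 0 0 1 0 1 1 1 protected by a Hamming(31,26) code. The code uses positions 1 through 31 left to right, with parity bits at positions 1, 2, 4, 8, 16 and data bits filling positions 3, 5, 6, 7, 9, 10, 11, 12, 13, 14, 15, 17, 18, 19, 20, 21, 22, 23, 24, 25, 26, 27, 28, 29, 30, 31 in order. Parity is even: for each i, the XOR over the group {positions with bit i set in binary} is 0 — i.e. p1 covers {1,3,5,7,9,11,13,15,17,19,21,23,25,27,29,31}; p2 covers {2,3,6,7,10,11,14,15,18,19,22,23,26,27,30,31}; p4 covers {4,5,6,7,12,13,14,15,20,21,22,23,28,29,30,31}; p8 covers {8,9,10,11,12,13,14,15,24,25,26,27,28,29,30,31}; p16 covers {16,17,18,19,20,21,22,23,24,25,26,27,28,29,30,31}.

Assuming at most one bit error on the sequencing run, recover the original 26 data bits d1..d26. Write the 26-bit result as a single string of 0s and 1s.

11110000110011110100010111

s1 (pos 1,3,5,7,9,11,13,15,17,19,21,23,25,27,29,31): 0⊕1⊕1⊕1⊕0⊕0⊕1⊕0⊕0⊕1⊕1⊕1⊕0⊕1⊕1⊕1 = 0
s2 (pos 2,3,6,7,10,11,14,15,18,19,22,23,26,27,30,31): 0⊕1⊕1⊕1⊕0⊕0⊕1⊕0⊕1⊕1⊕0⊕1⊕0⊕1⊕1⊕1 = 0
s4 (pos 4,5,6,7,12,13,14,15,20,21,22,23,28,29,30,31): 1⊕1⊕1⊕1⊕0⊕1⊕1⊕0⊕1⊕1⊕0⊕1⊕0⊕1⊕1⊕1 = 0
s8 (pos 8,9,10,11,12,13,14,15,24,25,26,27,28,29,30,31): 0⊕0⊕0⊕0⊕0⊕1⊕1⊕0⊕0⊕0⊕0⊕1⊕0⊕1⊕1⊕1 = 0
s16 (pos 16,17,18,19,20,21,22,23,24,25,26,27,28,29,30,31): 0⊕0⊕1⊕1⊕1⊕1⊕0⊕1⊕0⊕0⊕0⊕1⊕0⊕1⊕1⊕1 = 1
Syndrome s16…s1 = 10000 → error at position 16.
Flip position 16: 0011111000001100011110100010111 → 0011111000001101011110100010111
Read data bits from positions 3,5,6,7,9,10,11,12,13,14,15,17,18,19,20,21,22,23,24,25,26,27,28,29,30,31: 11110000110011110100010111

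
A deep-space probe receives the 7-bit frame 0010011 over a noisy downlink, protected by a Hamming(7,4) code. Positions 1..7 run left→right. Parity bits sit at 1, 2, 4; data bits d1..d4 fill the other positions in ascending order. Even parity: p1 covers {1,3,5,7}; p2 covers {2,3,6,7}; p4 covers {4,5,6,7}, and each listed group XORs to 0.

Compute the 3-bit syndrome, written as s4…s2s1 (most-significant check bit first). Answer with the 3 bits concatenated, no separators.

010

s1 (pos 1,3,5,7): 0⊕1⊕0⊕1 = 0
s2 (pos 2,3,6,7): 0⊕1⊕1⊕1 = 1
s4 (pos 4,5,6,7): 0⊕0⊕1⊕1 = 0
Syndrome s4…s1 = 010 → error at position 2.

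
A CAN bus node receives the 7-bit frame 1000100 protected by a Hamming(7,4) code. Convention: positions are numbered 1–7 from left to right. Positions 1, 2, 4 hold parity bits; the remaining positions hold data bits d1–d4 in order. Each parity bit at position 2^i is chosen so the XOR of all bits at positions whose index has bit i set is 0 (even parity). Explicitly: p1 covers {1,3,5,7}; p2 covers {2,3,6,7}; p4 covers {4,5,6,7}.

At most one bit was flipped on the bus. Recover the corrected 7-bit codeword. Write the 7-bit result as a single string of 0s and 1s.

s1 (pos 1,3,5,7): 1⊕0⊕1⊕0 = 0
s2 (pos 2,3,6,7): 0⊕0⊕0⊕0 = 0
s4 (pos 4,5,6,7): 0⊕1⊕0⊕0 = 1
Syndrome s4…s1 = 100 → error at position 4.
Flip position 4: 1000100 → 1001100

1001100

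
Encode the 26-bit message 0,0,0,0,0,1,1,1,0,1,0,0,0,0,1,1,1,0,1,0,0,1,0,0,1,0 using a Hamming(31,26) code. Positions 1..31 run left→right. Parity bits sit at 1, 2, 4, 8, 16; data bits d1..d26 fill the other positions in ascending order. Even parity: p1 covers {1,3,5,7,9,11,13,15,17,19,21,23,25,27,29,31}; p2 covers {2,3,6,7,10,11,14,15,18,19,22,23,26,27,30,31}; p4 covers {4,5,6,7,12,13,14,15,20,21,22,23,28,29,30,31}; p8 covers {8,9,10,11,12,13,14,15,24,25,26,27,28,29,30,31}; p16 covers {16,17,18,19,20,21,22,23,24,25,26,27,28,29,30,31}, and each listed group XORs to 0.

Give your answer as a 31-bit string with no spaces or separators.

1000000101110100000111010010010

Place data at non-parity positions: p1 p2 0 p4 0 0 0 p8 0 1 1 1 0 1 0 p16 0 0 0 1 1 1 0 1 0 0 1 0 0 1 0
p1 (pos 1,3,5,7,9,11,13,15,17,19,21,23,25,27,29,31): XOR of data positions = 0⊕0⊕0⊕0⊕1⊕0⊕0⊕0⊕0⊕1⊕0⊕0⊕1⊕0⊕0 = 1
p2 (pos 2,3,6,7,10,11,14,15,18,19,22,23,26,27,30,31): XOR of data positions = 0⊕0⊕0⊕1⊕1⊕1⊕0⊕0⊕0⊕1⊕0⊕0⊕1⊕1⊕0 = 0
p4 (pos 4,5,6,7,12,13,14,15,20,21,22,23,28,29,30,31): XOR of data positions = 0⊕0⊕0⊕1⊕0⊕1⊕0⊕1⊕1⊕1⊕0⊕0⊕0⊕1⊕0 = 0
p8 (pos 8,9,10,11,12,13,14,15,24,25,26,27,28,29,30,31): XOR of data positions = 0⊕1⊕1⊕1⊕0⊕1⊕0⊕1⊕0⊕0⊕1⊕0⊕0⊕1⊕0 = 1
p16 (pos 16,17,18,19,20,21,22,23,24,25,26,27,28,29,30,31): XOR of data positions = 0⊕0⊕0⊕1⊕1⊕1⊕0⊕1⊕0⊕0⊕1⊕0⊕0⊕1⊕0 = 0
Codeword: 1000000101110100000111010010010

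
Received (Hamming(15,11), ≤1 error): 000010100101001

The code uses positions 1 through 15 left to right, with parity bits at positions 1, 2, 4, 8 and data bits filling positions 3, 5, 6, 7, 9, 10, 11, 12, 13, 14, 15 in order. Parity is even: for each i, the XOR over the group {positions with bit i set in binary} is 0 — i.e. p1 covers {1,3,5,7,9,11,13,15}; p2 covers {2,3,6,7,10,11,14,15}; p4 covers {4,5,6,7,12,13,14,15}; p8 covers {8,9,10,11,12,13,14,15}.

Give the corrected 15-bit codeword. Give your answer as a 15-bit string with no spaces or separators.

s1 (pos 1,3,5,7,9,11,13,15): 0⊕0⊕1⊕1⊕0⊕0⊕0⊕1 = 1
s2 (pos 2,3,6,7,10,11,14,15): 0⊕0⊕0⊕1⊕1⊕0⊕0⊕1 = 1
s4 (pos 4,5,6,7,12,13,14,15): 0⊕1⊕0⊕1⊕1⊕0⊕0⊕1 = 0
s8 (pos 8,9,10,11,12,13,14,15): 0⊕0⊕1⊕0⊕1⊕0⊕0⊕1 = 1
Syndrome s8…s1 = 1011 → error at position 11.
Flip position 11: 000010100101001 → 000010100111001

000010100111001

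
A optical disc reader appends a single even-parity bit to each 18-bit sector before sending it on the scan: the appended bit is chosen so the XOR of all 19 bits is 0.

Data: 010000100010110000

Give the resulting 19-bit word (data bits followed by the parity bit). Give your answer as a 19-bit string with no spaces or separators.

0100001000101100001

XOR of the 18 data bits: 0⊕1⊕0⊕0⊕0⊕0⊕1⊕0⊕0⊕0⊕1⊕0⊕1⊕1⊕0⊕0⊕0⊕0 = 1
Parity bit = 1 (so all 19 bits XOR to 0).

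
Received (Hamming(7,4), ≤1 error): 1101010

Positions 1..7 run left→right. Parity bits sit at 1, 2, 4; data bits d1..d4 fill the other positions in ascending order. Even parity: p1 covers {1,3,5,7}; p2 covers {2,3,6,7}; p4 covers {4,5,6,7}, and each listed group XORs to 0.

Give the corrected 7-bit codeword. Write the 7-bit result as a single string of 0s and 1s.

0101010

s1 (pos 1,3,5,7): 1⊕0⊕0⊕0 = 1
s2 (pos 2,3,6,7): 1⊕0⊕1⊕0 = 0
s4 (pos 4,5,6,7): 1⊕0⊕1⊕0 = 0
Syndrome s4…s1 = 001 → error at position 1.
Flip position 1: 1101010 → 0101010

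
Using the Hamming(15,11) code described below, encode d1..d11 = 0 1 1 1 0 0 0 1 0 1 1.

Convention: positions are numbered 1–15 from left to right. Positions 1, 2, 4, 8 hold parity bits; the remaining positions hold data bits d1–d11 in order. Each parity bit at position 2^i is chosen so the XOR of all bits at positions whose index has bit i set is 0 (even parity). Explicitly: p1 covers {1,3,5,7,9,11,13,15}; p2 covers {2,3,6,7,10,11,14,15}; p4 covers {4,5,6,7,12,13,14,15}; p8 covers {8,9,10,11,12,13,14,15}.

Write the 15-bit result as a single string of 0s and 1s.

100011110001011

Place data at non-parity positions: p1 p2 0 p4 1 1 1 p8 0 0 0 1 0 1 1
p1 (pos 1,3,5,7,9,11,13,15): XOR of data positions = 0⊕1⊕1⊕0⊕0⊕0⊕1 = 1
p2 (pos 2,3,6,7,10,11,14,15): XOR of data positions = 0⊕1⊕1⊕0⊕0⊕1⊕1 = 0
p4 (pos 4,5,6,7,12,13,14,15): XOR of data positions = 1⊕1⊕1⊕1⊕0⊕1⊕1 = 0
p8 (pos 8,9,10,11,12,13,14,15): XOR of data positions = 0⊕0⊕0⊕1⊕0⊕1⊕1 = 1
Codeword: 100011110001011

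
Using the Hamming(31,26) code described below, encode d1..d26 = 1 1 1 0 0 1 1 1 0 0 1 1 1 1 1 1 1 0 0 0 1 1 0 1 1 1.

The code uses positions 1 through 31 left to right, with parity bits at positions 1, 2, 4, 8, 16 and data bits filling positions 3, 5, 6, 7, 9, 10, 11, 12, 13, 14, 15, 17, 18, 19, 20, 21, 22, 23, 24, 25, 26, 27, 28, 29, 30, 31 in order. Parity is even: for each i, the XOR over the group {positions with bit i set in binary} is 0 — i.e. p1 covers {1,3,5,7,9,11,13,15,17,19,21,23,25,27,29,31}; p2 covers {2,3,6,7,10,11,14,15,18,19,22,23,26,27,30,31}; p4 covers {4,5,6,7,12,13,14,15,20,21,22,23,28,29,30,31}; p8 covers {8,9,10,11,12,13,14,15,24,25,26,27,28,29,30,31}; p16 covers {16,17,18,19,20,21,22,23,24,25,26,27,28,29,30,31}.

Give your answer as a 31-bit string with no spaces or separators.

0010110101110011111111000110111

Place data at non-parity positions: p1 p2 1 p4 1 1 0 p8 0 1 1 1 0 0 1 p16 1 1 1 1 1 1 0 0 0 1 1 0 1 1 1
p1 (pos 1,3,5,7,9,11,13,15,17,19,21,23,25,27,29,31): XOR of data positions = 1⊕1⊕0⊕0⊕1⊕0⊕1⊕1⊕1⊕1⊕0⊕0⊕1⊕1⊕1 = 0
p2 (pos 2,3,6,7,10,11,14,15,18,19,22,23,26,27,30,31): XOR of data positions = 1⊕1⊕0⊕1⊕1⊕0⊕1⊕1⊕1⊕1⊕0⊕1⊕1⊕1⊕1 = 0
p4 (pos 4,5,6,7,12,13,14,15,20,21,22,23,28,29,30,31): XOR of data positions = 1⊕1⊕0⊕1⊕0⊕0⊕1⊕1⊕1⊕1⊕0⊕0⊕1⊕1⊕1 = 0
p8 (pos 8,9,10,11,12,13,14,15,24,25,26,27,28,29,30,31): XOR of data positions = 0⊕1⊕1⊕1⊕0⊕0⊕1⊕0⊕0⊕1⊕1⊕0⊕1⊕1⊕1 = 1
p16 (pos 16,17,18,19,20,21,22,23,24,25,26,27,28,29,30,31): XOR of data positions = 1⊕1⊕1⊕1⊕1⊕1⊕0⊕0⊕0⊕1⊕1⊕0⊕1⊕1⊕1 = 1
Codeword: 0010110101110011111111000110111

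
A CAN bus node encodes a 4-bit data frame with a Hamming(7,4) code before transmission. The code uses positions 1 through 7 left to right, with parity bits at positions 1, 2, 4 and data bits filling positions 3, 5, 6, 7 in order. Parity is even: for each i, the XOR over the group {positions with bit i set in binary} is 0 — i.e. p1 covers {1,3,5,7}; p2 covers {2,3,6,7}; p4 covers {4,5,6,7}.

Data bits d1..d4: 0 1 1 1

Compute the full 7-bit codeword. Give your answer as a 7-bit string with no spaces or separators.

Place data at non-parity positions: p1 p2 0 p4 1 1 1
p1 (pos 1,3,5,7): XOR of data positions = 0⊕1⊕1 = 0
p2 (pos 2,3,6,7): XOR of data positions = 0⊕1⊕1 = 0
p4 (pos 4,5,6,7): XOR of data positions = 1⊕1⊕1 = 1
Codeword: 0001111

0001111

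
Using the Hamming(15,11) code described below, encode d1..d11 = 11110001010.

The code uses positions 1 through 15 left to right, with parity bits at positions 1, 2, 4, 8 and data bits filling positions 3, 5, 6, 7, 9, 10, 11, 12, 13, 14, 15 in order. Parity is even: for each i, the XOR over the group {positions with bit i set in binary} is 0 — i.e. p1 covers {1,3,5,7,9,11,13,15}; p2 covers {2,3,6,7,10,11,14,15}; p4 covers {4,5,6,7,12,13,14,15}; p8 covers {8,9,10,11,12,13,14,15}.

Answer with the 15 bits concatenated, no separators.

101111100001010

Place data at non-parity positions: p1 p2 1 p4 1 1 1 p8 0 0 0 1 0 1 0
p1 (pos 1,3,5,7,9,11,13,15): XOR of data positions = 1⊕1⊕1⊕0⊕0⊕0⊕0 = 1
p2 (pos 2,3,6,7,10,11,14,15): XOR of data positions = 1⊕1⊕1⊕0⊕0⊕1⊕0 = 0
p4 (pos 4,5,6,7,12,13,14,15): XOR of data positions = 1⊕1⊕1⊕1⊕0⊕1⊕0 = 1
p8 (pos 8,9,10,11,12,13,14,15): XOR of data positions = 0⊕0⊕0⊕1⊕0⊕1⊕0 = 0
Codeword: 101111100001010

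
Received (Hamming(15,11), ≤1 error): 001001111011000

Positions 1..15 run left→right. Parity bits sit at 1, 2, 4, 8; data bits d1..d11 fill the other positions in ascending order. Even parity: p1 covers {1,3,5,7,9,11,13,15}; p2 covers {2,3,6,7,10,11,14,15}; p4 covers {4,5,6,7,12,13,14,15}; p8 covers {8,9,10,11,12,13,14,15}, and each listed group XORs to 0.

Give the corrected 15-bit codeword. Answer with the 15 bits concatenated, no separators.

s1 (pos 1,3,5,7,9,11,13,15): 0⊕1⊕0⊕1⊕1⊕1⊕0⊕0 = 0
s2 (pos 2,3,6,7,10,11,14,15): 0⊕1⊕1⊕1⊕0⊕1⊕0⊕0 = 0
s4 (pos 4,5,6,7,12,13,14,15): 0⊕0⊕1⊕1⊕1⊕0⊕0⊕0 = 1
s8 (pos 8,9,10,11,12,13,14,15): 1⊕1⊕0⊕1⊕1⊕0⊕0⊕0 = 0
Syndrome s8…s1 = 0100 → error at position 4.
Flip position 4: 001001111011000 → 001101111011000

001101111011000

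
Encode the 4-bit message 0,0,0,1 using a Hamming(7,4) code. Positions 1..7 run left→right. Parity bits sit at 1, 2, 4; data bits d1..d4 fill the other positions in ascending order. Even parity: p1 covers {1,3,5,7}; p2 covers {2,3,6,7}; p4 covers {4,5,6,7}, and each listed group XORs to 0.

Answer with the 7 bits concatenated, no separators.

Place data at non-parity positions: p1 p2 0 p4 0 0 1
p1 (pos 1,3,5,7): XOR of data positions = 0⊕0⊕1 = 1
p2 (pos 2,3,6,7): XOR of data positions = 0⊕0⊕1 = 1
p4 (pos 4,5,6,7): XOR of data positions = 0⊕0⊕1 = 1
Codeword: 1101001

1101001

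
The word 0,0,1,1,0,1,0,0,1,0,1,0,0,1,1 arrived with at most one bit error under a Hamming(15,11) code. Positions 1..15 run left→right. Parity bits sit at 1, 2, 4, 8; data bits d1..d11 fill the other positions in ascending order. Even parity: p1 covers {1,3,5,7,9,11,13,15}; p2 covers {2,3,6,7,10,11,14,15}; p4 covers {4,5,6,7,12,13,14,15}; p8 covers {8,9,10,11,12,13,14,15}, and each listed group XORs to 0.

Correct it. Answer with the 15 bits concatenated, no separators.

s1 (pos 1,3,5,7,9,11,13,15): 0⊕1⊕0⊕0⊕1⊕1⊕0⊕1 = 0
s2 (pos 2,3,6,7,10,11,14,15): 0⊕1⊕1⊕0⊕0⊕1⊕1⊕1 = 1
s4 (pos 4,5,6,7,12,13,14,15): 1⊕0⊕1⊕0⊕0⊕0⊕1⊕1 = 0
s8 (pos 8,9,10,11,12,13,14,15): 0⊕1⊕0⊕1⊕0⊕0⊕1⊕1 = 0
Syndrome s8…s1 = 0010 → error at position 2.
Flip position 2: 001101001010011 → 011101001010011

011101001010011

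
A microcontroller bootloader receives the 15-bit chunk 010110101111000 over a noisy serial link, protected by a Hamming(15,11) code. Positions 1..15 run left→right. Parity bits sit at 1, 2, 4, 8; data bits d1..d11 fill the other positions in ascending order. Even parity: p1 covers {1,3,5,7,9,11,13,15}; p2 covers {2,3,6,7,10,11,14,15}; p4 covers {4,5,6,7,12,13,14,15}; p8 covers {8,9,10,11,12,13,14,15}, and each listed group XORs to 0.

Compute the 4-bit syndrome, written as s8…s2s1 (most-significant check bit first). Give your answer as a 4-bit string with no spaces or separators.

s1 (pos 1,3,5,7,9,11,13,15): 0⊕0⊕1⊕1⊕1⊕1⊕0⊕0 = 0
s2 (pos 2,3,6,7,10,11,14,15): 1⊕0⊕0⊕1⊕1⊕1⊕0⊕0 = 0
s4 (pos 4,5,6,7,12,13,14,15): 1⊕1⊕0⊕1⊕1⊕0⊕0⊕0 = 0
s8 (pos 8,9,10,11,12,13,14,15): 0⊕1⊕1⊕1⊕1⊕0⊕0⊕0 = 0
Syndrome s8…s1 = 0000 → no error.

0000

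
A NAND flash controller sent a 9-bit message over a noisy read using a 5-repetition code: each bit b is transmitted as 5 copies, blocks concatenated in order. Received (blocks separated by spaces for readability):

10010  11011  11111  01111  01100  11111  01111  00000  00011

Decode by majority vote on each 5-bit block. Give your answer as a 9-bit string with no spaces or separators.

Block 1 (10010): 2 ones → 0
Block 2 (11011): 4 ones → 1
Block 3 (11111): 5 ones → 1
Block 4 (01111): 4 ones → 1
Block 5 (01100): 2 ones → 0
Block 6 (11111): 5 ones → 1
Block 7 (01111): 4 ones → 1
Block 8 (00000): 0 ones → 0
Block 9 (00011): 2 ones → 0

011101100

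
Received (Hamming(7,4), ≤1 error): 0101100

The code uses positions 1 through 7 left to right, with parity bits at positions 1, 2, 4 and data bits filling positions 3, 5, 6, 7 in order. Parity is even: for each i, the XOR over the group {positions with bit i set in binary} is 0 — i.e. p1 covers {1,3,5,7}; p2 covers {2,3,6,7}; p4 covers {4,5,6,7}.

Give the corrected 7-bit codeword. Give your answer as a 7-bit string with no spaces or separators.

0111100

s1 (pos 1,3,5,7): 0⊕0⊕1⊕0 = 1
s2 (pos 2,3,6,7): 1⊕0⊕0⊕0 = 1
s4 (pos 4,5,6,7): 1⊕1⊕0⊕0 = 0
Syndrome s4…s1 = 011 → error at position 3.
Flip position 3: 0101100 → 0111100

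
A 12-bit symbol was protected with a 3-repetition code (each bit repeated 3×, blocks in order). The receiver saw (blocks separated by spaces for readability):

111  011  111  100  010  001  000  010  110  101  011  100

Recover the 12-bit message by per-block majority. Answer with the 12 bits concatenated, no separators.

Block 1 (111): 3 ones → 1
Block 2 (011): 2 ones → 1
Block 3 (111): 3 ones → 1
Block 4 (100): 1 one → 0
Block 5 (010): 1 one → 0
Block 6 (001): 1 one → 0
Block 7 (000): 0 ones → 0
Block 8 (010): 1 one → 0
Block 9 (110): 2 ones → 1
Block 10 (101): 2 ones → 1
Block 11 (011): 2 ones → 1
Block 12 (100): 1 one → 0

111000001110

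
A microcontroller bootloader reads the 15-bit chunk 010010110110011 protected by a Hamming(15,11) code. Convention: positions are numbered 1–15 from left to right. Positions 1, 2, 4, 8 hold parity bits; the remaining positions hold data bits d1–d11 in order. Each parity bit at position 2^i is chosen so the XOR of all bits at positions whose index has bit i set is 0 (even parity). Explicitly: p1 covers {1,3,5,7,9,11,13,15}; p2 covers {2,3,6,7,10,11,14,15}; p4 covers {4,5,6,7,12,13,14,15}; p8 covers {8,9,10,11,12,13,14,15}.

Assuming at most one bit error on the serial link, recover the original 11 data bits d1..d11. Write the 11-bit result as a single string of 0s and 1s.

s1 (pos 1,3,5,7,9,11,13,15): 0⊕0⊕1⊕1⊕0⊕1⊕0⊕1 = 0
s2 (pos 2,3,6,7,10,11,14,15): 1⊕0⊕0⊕1⊕1⊕1⊕1⊕1 = 0
s4 (pos 4,5,6,7,12,13,14,15): 0⊕1⊕0⊕1⊕0⊕0⊕1⊕1 = 0
s8 (pos 8,9,10,11,12,13,14,15): 1⊕0⊕1⊕1⊕0⊕0⊕1⊕1 = 1
Syndrome s8…s1 = 1000 → error at position 8.
Flip position 8: 010010110110011 → 010010100110011
Read data bits from positions 3,5,6,7,9,10,11,12,13,14,15: 01010110011

01010110011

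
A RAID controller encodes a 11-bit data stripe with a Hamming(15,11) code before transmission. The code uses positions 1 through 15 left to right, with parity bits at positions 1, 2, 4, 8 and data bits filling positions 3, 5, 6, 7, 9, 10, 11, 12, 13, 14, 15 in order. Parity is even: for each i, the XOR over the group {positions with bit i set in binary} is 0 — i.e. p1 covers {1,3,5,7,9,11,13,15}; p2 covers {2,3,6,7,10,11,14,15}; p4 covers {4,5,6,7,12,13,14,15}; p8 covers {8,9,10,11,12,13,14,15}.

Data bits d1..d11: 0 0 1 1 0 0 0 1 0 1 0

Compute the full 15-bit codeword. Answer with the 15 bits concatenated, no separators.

110001100001010

Place data at non-parity positions: p1 p2 0 p4 0 1 1 p8 0 0 0 1 0 1 0
p1 (pos 1,3,5,7,9,11,13,15): XOR of data positions = 0⊕0⊕1⊕0⊕0⊕0⊕0 = 1
p2 (pos 2,3,6,7,10,11,14,15): XOR of data positions = 0⊕1⊕1⊕0⊕0⊕1⊕0 = 1
p4 (pos 4,5,6,7,12,13,14,15): XOR of data positions = 0⊕1⊕1⊕1⊕0⊕1⊕0 = 0
p8 (pos 8,9,10,11,12,13,14,15): XOR of data positions = 0⊕0⊕0⊕1⊕0⊕1⊕0 = 0
Codeword: 110001100001010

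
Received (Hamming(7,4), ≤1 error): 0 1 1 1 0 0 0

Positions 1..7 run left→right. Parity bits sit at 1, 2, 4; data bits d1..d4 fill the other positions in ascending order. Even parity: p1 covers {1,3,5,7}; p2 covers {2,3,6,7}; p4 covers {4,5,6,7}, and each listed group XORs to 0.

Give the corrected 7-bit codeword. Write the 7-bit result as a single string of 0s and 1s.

s1 (pos 1,3,5,7): 0⊕1⊕0⊕0 = 1
s2 (pos 2,3,6,7): 1⊕1⊕0⊕0 = 0
s4 (pos 4,5,6,7): 1⊕0⊕0⊕0 = 1
Syndrome s4…s1 = 101 → error at position 5.
Flip position 5: 0111000 → 0111100

0111100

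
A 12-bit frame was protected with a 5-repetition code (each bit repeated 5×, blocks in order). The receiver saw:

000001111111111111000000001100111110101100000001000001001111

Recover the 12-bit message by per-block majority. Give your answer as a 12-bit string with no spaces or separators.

011100110001

Block 1 (00000): 0 ones → 0
Block 2 (11111): 5 ones → 1
Block 3 (11111): 5 ones → 1
Block 4 (11100): 3 ones → 1
Block 5 (00000): 0 ones → 0
Block 6 (01100): 2 ones → 0
Block 7 (11111): 5 ones → 1
Block 8 (01011): 3 ones → 1
Block 9 (00000): 0 ones → 0
Block 10 (00100): 1 one → 0
Block 11 (00010): 1 one → 0
Block 12 (01111): 4 ones → 1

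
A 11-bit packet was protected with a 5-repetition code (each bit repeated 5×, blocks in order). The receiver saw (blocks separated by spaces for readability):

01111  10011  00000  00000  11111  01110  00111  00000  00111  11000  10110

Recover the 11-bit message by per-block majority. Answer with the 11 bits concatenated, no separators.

11001110101

Block 1 (01111): 4 ones → 1
Block 2 (10011): 3 ones → 1
Block 3 (00000): 0 ones → 0
Block 4 (00000): 0 ones → 0
Block 5 (11111): 5 ones → 1
Block 6 (01110): 3 ones → 1
Block 7 (00111): 3 ones → 1
Block 8 (00000): 0 ones → 0
Block 9 (00111): 3 ones → 1
Block 10 (11000): 2 ones → 0
Block 11 (10110): 3 ones → 1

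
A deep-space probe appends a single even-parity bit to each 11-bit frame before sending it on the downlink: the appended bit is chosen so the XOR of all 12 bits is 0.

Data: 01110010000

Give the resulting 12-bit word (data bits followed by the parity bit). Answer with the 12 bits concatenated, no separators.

011100100000

XOR of the 11 data bits: 0⊕1⊕1⊕1⊕0⊕0⊕1⊕0⊕0⊕0⊕0 = 0
Parity bit = 0 (so all 12 bits XOR to 0).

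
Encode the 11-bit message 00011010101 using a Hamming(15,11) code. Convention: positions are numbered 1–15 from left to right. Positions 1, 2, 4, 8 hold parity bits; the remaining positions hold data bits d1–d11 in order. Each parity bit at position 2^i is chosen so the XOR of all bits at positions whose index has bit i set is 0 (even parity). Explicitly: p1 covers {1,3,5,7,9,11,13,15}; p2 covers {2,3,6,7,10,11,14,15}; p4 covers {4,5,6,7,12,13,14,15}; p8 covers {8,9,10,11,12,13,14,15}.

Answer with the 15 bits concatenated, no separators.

Place data at non-parity positions: p1 p2 0 p4 0 0 1 p8 1 0 1 0 1 0 1
p1 (pos 1,3,5,7,9,11,13,15): XOR of data positions = 0⊕0⊕1⊕1⊕1⊕1⊕1 = 1
p2 (pos 2,3,6,7,10,11,14,15): XOR of data positions = 0⊕0⊕1⊕0⊕1⊕0⊕1 = 1
p4 (pos 4,5,6,7,12,13,14,15): XOR of data positions = 0⊕0⊕1⊕0⊕1⊕0⊕1 = 1
p8 (pos 8,9,10,11,12,13,14,15): XOR of data positions = 1⊕0⊕1⊕0⊕1⊕0⊕1 = 0
Codeword: 110100101010101

110100101010101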